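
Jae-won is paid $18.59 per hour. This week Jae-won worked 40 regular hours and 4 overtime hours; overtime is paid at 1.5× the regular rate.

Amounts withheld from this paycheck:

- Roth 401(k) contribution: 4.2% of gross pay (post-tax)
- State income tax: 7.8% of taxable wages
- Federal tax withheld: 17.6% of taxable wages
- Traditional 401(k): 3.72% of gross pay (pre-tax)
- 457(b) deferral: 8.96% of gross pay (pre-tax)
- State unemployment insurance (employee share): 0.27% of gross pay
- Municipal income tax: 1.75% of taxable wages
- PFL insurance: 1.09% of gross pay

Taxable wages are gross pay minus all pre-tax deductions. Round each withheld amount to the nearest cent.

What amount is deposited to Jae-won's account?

$496.43

Regular pay: 40 × $18.59 = $743.60
Overtime pay: 4 × $18.59 × 1.5 = $111.54
Gross pay = $743.60 + $111.54 = $855.14
Traditional 401(k): $855.14 × 0.0372 = $31.81
457(b) deferral: $855.14 × 0.0896 = $76.62
Pre-tax total = $31.81 + $76.62 = $108.43
Taxable wages = $855.14 − $108.43 = $746.71
State income tax: $746.71 × 0.078 = $58.24
Municipal income tax: $746.71 × 0.0175 = $13.07
Federal tax withheld: $746.71 × 0.176 = $131.42
State unemployment insurance (employee share): $855.14 × 0.0027 = $2.31
PFL insurance: $855.14 × 0.0109 = $9.32
Roth 401(k) contribution: $855.14 × 0.042 = $35.92
Total deductions = $31.81 + $76.62 + $58.24 + $13.07 + $131.42 + $2.31 + $9.32 + $35.92 = $358.71
Net pay = $855.14 − $358.71 = $496.43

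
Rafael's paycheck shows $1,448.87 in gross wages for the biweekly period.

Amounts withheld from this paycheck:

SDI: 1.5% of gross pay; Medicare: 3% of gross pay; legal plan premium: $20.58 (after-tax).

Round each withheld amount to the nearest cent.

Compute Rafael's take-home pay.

$1,363.09

SDI: $1,448.87 × 0.015 = $21.73
Medicare: $1,448.87 × 0.03 = $43.47
Legal plan premium: $20.58
Total deductions = $21.73 + $43.47 + $20.58 = $85.78
Net pay = $1,448.87 − $85.78 = $1,363.09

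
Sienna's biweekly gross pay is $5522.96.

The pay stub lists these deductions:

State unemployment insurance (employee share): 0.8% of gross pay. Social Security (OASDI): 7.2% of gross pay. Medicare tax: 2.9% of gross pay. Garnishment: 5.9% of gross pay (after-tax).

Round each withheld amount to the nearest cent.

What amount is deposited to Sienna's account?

State unemployment insurance (employee share): $5522.96 × 0.008 = $44.18
Medicare tax: $5522.96 × 0.029 = $160.17
Social Security (OASDI): $5522.96 × 0.072 = $397.65
Garnishment: $5522.96 × 0.059 = $325.85
Total deductions = $44.18 + $160.17 + $397.65 + $325.85 = $927.85
Net pay = $5522.96 − $927.85 = $4595.11

$4595.11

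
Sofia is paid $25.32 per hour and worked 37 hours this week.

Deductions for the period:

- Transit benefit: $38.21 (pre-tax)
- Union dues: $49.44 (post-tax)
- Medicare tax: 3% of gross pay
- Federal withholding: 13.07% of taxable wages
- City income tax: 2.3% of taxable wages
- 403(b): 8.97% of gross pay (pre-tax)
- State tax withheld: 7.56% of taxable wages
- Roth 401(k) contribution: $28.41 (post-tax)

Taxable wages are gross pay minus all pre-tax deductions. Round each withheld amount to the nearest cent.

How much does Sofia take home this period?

Gross pay: 37 × $25.32 = $936.84
Transit benefit: $38.21
403(b): $936.84 × 0.0897 = $84.03
Pre-tax total = $38.21 + $84.03 = $122.24
Taxable wages = $936.84 − $122.24 = $814.60
City income tax: $814.60 × 0.023 = $18.74
State tax withheld: $814.60 × 0.0756 = $61.58
Federal withholding: $814.60 × 0.1307 = $106.47
Medicare tax: $936.84 × 0.03 = $28.11
Union dues: $49.44
Roth 401(k) contribution: $28.41
Total deductions = $38.21 + $84.03 + $18.74 + $61.58 + $106.47 + $28.11 + $49.44 + $28.41 = $414.99
Net pay = $936.84 − $414.99 = $521.85

$521.85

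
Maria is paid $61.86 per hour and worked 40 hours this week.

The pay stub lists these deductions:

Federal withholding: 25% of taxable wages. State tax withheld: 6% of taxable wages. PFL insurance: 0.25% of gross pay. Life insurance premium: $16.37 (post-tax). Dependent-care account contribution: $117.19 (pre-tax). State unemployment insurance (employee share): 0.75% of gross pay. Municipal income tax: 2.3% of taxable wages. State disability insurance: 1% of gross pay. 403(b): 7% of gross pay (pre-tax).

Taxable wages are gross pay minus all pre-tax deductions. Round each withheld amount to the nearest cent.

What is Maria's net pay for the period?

$1,390.87

Gross pay: 40 × $61.86 = $2,474.40
403(b): $2,474.40 × 0.07 = $173.21
Dependent-care account contribution: $117.19
Pre-tax total = $173.21 + $117.19 = $290.40
Taxable wages = $2,474.40 − $290.40 = $2,184.00
Federal withholding: $2,184.00 × 0.25 = $546.00
Municipal income tax: $2,184.00 × 0.023 = $50.23
State tax withheld: $2,184.00 × 0.06 = $131.04
State disability insurance: $2,474.40 × 0.01 = $24.74
PFL insurance: $2,474.40 × 0.0025 = $6.19
State unemployment insurance (employee share): $2,474.40 × 0.0075 = $18.56
Life insurance premium: $16.37
Total deductions = $173.21 + $117.19 + $546.00 + $50.23 + $131.04 + $24.74 + $6.19 + $18.56 + $16.37 = $1,083.53
Net pay = $2,474.40 − $1,083.53 = $1,390.87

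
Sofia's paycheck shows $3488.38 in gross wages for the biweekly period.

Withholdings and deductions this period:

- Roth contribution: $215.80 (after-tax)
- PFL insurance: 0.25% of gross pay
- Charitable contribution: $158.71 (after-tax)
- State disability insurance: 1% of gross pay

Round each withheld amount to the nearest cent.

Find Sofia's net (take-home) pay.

State disability insurance: $3488.38 × 0.01 = $34.88
PFL insurance: $3488.38 × 0.0025 = $8.72
Charitable contribution: $158.71
Roth contribution: $215.80
Total deductions = $34.88 + $8.72 + $158.71 + $215.80 = $418.11
Net pay = $3488.38 − $418.11 = $3070.27

$3070.27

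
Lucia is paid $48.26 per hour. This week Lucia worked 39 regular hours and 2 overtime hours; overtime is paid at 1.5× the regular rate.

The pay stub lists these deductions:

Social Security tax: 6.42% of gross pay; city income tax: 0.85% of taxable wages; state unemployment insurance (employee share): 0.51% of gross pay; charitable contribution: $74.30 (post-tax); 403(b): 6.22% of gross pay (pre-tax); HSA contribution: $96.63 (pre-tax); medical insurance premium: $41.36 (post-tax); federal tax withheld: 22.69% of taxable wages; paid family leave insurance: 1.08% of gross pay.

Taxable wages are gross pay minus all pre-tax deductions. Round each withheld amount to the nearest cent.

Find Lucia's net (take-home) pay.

Regular pay: 39 × $48.26 = $1,882.14
Overtime pay: 2 × $48.26 × 1.5 = $144.78
Gross pay = $1,882.14 + $144.78 = $2,026.92
403(b): $2,026.92 × 0.0622 = $126.07
HSA contribution: $96.63
Pre-tax total = $126.07 + $96.63 = $222.70
Taxable wages = $2,026.92 − $222.70 = $1,804.22
Federal tax withheld: $1,804.22 × 0.2269 = $409.38
City income tax: $1,804.22 × 0.0085 = $15.34
Social Security tax: $2,026.92 × 0.0642 = $130.13
State unemployment insurance (employee share): $2,026.92 × 0.0051 = $10.34
Paid family leave insurance: $2,026.92 × 0.0108 = $21.89
Charitable contribution: $74.30
Medical insurance premium: $41.36
Total deductions = $126.07 + $96.63 + $409.38 + $15.34 + $130.13 + $10.34 + $21.89 + $74.30 + $41.36 = $925.44
Net pay = $2,026.92 − $925.44 = $1,101.48

$1,101.48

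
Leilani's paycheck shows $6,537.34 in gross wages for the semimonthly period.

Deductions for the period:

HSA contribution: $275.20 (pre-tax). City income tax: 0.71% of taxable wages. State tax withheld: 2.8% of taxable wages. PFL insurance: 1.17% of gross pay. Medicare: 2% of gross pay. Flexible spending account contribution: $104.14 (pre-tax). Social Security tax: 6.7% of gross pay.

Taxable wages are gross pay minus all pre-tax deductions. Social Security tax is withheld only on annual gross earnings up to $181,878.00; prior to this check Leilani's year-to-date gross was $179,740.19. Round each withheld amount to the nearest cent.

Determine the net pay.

HSA contribution: $275.20
Flexible spending account contribution: $104.14
Pre-tax total = $275.20 + $104.14 = $379.34
Taxable wages = $6,537.34 − $379.34 = $6,158.00
City income tax: $6,158.00 × 0.0071 = $43.72
State tax withheld: $6,158.00 × 0.028 = $172.42
PFL insurance: $6,537.34 × 0.0117 = $76.49
Medicare: $6,537.34 × 0.02 = $130.75
Social Security tax: only $181,878.00 − $179,740.19 = $2,137.81 of this check is subject → $2,137.81 × 0.067 = $143.23
Total deductions = $275.20 + $104.14 + $43.72 + $172.42 + $76.49 + $130.75 + $143.23 = $945.95
Net pay = $6,537.34 − $945.95 = $5,591.39

$5,591.39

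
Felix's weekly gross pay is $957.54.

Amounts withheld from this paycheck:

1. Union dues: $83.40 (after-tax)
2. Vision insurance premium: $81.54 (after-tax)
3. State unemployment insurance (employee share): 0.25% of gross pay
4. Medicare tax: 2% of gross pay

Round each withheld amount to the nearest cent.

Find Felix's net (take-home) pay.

$771.06

Medicare tax: $957.54 × 0.02 = $19.15
State unemployment insurance (employee share): $957.54 × 0.0025 = $2.39
Vision insurance premium: $81.54
Union dues: $83.40
Total deductions = $19.15 + $2.39 + $81.54 + $83.40 = $186.48
Net pay = $957.54 − $186.48 = $771.06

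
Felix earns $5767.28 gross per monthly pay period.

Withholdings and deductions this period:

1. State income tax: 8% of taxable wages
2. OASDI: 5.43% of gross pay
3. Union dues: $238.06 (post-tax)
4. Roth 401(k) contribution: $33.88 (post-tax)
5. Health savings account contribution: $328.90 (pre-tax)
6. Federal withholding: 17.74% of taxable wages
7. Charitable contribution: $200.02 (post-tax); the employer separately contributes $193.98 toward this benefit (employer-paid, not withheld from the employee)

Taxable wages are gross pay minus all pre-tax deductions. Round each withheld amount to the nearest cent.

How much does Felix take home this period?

$3253.42

Health savings account contribution: $328.90
Taxable wages = $5767.28 − $328.90 = $5438.38
State income tax: $5438.38 × 0.08 = $435.07
Federal withholding: $5438.38 × 0.1774 = $964.77
OASDI: $5767.28 × 0.0543 = $313.16
Roth 401(k) contribution: $33.88
Union dues: $238.06
Charitable contribution: $200.02
(Employer's $193.98 toward charitable contribution is not withheld from the employee.)
Total deductions = $328.90 + $435.07 + $964.77 + $313.16 + $33.88 + $238.06 + $200.02 = $2513.86
Net pay = $5767.28 − $2513.86 = $3253.42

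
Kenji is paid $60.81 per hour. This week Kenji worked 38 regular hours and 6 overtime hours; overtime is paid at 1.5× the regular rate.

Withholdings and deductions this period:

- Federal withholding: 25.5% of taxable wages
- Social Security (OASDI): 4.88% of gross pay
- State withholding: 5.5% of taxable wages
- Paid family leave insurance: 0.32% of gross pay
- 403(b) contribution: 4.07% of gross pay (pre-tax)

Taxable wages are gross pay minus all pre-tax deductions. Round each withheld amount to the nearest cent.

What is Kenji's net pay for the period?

$1743.18

Regular pay: 38 × $60.81 = $2310.78
Overtime pay: 6 × $60.81 × 1.5 = $547.29
Gross pay = $2310.78 + $547.29 = $2858.07
403(b) contribution: $2858.07 × 0.0407 = $116.32
Taxable wages = $2858.07 − $116.32 = $2741.75
State withholding: $2741.75 × 0.055 = $150.80
Federal withholding: $2741.75 × 0.255 = $699.15
Paid family leave insurance: $2858.07 × 0.0032 = $9.15
Social Security (OASDI): $2858.07 × 0.0488 = $139.47
Total deductions = $116.32 + $150.80 + $699.15 + $9.15 + $139.47 = $1114.89
Net pay = $2858.07 − $1114.89 = $1743.18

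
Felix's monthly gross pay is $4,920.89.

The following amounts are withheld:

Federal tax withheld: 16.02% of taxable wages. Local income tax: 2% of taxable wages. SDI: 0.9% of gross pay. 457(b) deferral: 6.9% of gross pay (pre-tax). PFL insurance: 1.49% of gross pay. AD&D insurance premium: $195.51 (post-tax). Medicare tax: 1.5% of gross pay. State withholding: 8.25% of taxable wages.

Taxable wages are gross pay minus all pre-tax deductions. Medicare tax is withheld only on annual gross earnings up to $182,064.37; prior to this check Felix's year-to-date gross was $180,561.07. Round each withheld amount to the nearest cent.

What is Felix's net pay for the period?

$3,042.16

457(b) deferral: $4,920.89 × 0.069 = $339.54
Taxable wages = $4,920.89 − $339.54 = $4,581.35
Federal tax withheld: $4,581.35 × 0.1602 = $733.93
Local income tax: $4,581.35 × 0.02 = $91.63
State withholding: $4,581.35 × 0.0825 = $377.96
SDI: $4,920.89 × 0.009 = $44.29
Medicare tax: only $182,064.37 − $180,561.07 = $1,503.30 of this check is subject → $1,503.30 × 0.015 = $22.55
PFL insurance: $4,920.89 × 0.0149 = $73.32
AD&D insurance premium: $195.51
Total deductions = $339.54 + $733.93 + $91.63 + $377.96 + $44.29 + $22.55 + $73.32 + $195.51 = $1,878.73
Net pay = $4,920.89 − $1,878.73 = $3,042.16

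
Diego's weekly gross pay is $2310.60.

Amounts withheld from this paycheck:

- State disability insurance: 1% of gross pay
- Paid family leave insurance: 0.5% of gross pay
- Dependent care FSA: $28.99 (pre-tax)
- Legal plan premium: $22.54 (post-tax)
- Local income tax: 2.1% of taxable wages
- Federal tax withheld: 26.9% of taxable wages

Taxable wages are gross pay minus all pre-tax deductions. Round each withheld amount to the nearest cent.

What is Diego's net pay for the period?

Dependent care FSA: $28.99
Taxable wages = $2310.60 − $28.99 = $2281.61
Federal tax withheld: $2281.61 × 0.269 = $613.75
Local income tax: $2281.61 × 0.021 = $47.91
State disability insurance: $2310.60 × 0.01 = $23.11
Paid family leave insurance: $2310.60 × 0.005 = $11.55
Legal plan premium: $22.54
Total deductions = $28.99 + $613.75 + $47.91 + $23.11 + $11.55 + $22.54 = $747.85
Net pay = $2310.60 − $747.85 = $1562.75

$1562.75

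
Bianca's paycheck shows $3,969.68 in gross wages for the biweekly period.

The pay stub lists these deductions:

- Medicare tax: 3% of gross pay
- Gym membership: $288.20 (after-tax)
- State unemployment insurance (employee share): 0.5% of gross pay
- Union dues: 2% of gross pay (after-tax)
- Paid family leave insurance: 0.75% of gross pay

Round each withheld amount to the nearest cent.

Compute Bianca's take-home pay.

$3,433.38

State unemployment insurance (employee share): $3,969.68 × 0.005 = $19.85
Medicare tax: $3,969.68 × 0.03 = $119.09
Paid family leave insurance: $3,969.68 × 0.0075 = $29.77
Gym membership: $288.20
Union dues: $3,969.68 × 0.02 = $79.39
Total deductions = $19.85 + $119.09 + $29.77 + $288.20 + $79.39 = $536.30
Net pay = $3,969.68 − $536.30 = $3,433.38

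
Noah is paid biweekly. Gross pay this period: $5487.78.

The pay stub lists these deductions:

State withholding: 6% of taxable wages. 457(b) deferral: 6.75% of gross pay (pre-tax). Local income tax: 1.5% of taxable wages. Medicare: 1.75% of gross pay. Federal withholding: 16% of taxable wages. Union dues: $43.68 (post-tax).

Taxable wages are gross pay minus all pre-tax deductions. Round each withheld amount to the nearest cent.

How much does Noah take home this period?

$3775.05

457(b) deferral: $5487.78 × 0.0675 = $370.43
Taxable wages = $5487.78 − $370.43 = $5117.35
Federal withholding: $5117.35 × 0.16 = $818.78
Local income tax: $5117.35 × 0.015 = $76.76
State withholding: $5117.35 × 0.06 = $307.04
Medicare: $5487.78 × 0.0175 = $96.04
Union dues: $43.68
Total deductions = $370.43 + $818.78 + $76.76 + $307.04 + $96.04 + $43.68 = $1712.73
Net pay = $5487.78 − $1712.73 = $3775.05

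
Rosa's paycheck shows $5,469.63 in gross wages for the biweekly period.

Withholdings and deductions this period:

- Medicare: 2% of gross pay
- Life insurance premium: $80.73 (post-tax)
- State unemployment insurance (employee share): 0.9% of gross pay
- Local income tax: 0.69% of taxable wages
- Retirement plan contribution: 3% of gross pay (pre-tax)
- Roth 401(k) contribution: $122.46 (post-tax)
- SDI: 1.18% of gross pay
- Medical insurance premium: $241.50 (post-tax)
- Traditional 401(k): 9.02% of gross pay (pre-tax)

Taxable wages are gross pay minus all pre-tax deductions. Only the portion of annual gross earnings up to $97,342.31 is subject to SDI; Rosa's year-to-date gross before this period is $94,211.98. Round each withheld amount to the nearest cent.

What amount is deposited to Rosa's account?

Retirement plan contribution: $5,469.63 × 0.03 = $164.09
Traditional 401(k): $5,469.63 × 0.0902 = $493.36
Pre-tax total = $164.09 + $493.36 = $657.45
Taxable wages = $5,469.63 − $657.45 = $4,812.18
Local income tax: $4,812.18 × 0.0069 = $33.20
Medicare: $5,469.63 × 0.02 = $109.39
State unemployment insurance (employee share): $5,469.63 × 0.009 = $49.23
SDI: only $97,342.31 − $94,211.98 = $3,130.33 of this check is subject → $3,130.33 × 0.0118 = $36.94
Life insurance premium: $80.73
Medical insurance premium: $241.50
Roth 401(k) contribution: $122.46
Total deductions = $164.09 + $493.36 + $33.20 + $109.39 + $49.23 + $36.94 + $80.73 + $241.50 + $122.46 = $1,330.90
Net pay = $5,469.63 − $1,330.90 = $4,138.73

$4,138.73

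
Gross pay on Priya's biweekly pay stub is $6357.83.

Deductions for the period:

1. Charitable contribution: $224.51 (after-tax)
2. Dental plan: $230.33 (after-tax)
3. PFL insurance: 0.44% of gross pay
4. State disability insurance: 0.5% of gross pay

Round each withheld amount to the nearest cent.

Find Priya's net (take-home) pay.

$5843.23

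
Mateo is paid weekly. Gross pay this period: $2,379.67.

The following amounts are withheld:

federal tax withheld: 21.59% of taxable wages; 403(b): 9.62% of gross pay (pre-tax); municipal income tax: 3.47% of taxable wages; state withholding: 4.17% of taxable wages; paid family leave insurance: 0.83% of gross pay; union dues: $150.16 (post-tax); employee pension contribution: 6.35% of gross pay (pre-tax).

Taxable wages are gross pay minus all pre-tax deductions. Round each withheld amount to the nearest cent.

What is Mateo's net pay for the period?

$1,245.24

403(b): $2,379.67 × 0.0962 = $228.92
Employee pension contribution: $2,379.67 × 0.0635 = $151.11
Pre-tax total = $228.92 + $151.11 = $380.03
Taxable wages = $2,379.67 − $380.03 = $1,999.64
Federal tax withheld: $1,999.64 × 0.2159 = $431.72
State withholding: $1,999.64 × 0.0417 = $83.38
Municipal income tax: $1,999.64 × 0.0347 = $69.39
Paid family leave insurance: $2,379.67 × 0.0083 = $19.75
Union dues: $150.16
Total deductions = $228.92 + $151.11 + $431.72 + $83.38 + $69.39 + $19.75 + $150.16 = $1,134.43
Net pay = $2,379.67 − $1,134.43 = $1,245.24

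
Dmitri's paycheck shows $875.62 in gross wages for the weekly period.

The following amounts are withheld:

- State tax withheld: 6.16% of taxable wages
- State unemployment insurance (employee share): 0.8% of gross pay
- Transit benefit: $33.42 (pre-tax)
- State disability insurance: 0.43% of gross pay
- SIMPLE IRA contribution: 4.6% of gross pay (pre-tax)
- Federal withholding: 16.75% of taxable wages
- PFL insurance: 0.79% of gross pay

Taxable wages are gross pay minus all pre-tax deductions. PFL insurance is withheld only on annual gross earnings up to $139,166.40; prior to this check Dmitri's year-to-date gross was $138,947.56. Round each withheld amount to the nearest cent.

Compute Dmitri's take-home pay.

$605.70

SIMPLE IRA contribution: $875.62 × 0.046 = $40.28
Transit benefit: $33.42
Pre-tax total = $40.28 + $33.42 = $73.70
Taxable wages = $875.62 − $73.70 = $801.92
State tax withheld: $801.92 × 0.0616 = $49.40
Federal withholding: $801.92 × 0.1675 = $134.32
PFL insurance: only $139,166.40 − $138,947.56 = $218.84 of this check is subject → $218.84 × 0.0079 = $1.73
State unemployment insurance (employee share): $875.62 × 0.008 = $7.00
State disability insurance: $875.62 × 0.0043 = $3.77
Total deductions = $40.28 + $33.42 + $49.40 + $134.32 + $1.73 + $7.00 + $3.77 = $269.92
Net pay = $875.62 − $269.92 = $605.70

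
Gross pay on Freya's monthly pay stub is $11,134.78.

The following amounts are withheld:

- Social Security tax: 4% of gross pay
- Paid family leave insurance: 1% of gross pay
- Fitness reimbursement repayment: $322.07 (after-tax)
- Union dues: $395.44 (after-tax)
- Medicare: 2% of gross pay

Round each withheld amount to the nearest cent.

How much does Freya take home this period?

$9,637.83

Social Security tax: $11,134.78 × 0.04 = $445.39
Paid family leave insurance: $11,134.78 × 0.01 = $111.35
Medicare: $11,134.78 × 0.02 = $222.70
Union dues: $395.44
Fitness reimbursement repayment: $322.07
Total deductions = $445.39 + $111.35 + $222.70 + $395.44 + $322.07 = $1,496.95
Net pay = $11,134.78 − $1,496.95 = $9,637.83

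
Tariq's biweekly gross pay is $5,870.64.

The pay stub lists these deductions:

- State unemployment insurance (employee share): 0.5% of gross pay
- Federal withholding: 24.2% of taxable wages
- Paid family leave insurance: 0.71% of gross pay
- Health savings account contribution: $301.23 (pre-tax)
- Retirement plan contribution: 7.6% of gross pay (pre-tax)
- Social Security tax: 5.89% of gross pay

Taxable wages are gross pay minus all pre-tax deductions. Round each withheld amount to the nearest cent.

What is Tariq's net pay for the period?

$3,466.61

Retirement plan contribution: $5,870.64 × 0.076 = $446.17
Health savings account contribution: $301.23
Pre-tax total = $446.17 + $301.23 = $747.40
Taxable wages = $5,870.64 − $747.40 = $5,123.24
Federal withholding: $5,123.24 × 0.242 = $1,239.82
State unemployment insurance (employee share): $5,870.64 × 0.005 = $29.35
Paid family leave insurance: $5,870.64 × 0.0071 = $41.68
Social Security tax: $5,870.64 × 0.0589 = $345.78
Total deductions = $446.17 + $301.23 + $1,239.82 + $29.35 + $41.68 + $345.78 = $2,404.03
Net pay = $5,870.64 − $2,404.03 = $3,466.61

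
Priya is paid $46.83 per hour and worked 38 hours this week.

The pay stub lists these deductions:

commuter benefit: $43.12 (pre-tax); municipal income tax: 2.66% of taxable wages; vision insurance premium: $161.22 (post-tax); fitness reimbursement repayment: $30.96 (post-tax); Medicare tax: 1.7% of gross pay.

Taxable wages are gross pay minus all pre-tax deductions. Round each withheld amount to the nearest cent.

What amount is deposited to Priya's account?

Gross pay: 38 × $46.83 = $1779.54
Commuter benefit: $43.12
Taxable wages = $1779.54 − $43.12 = $1736.42
Municipal income tax: $1736.42 × 0.0266 = $46.19
Medicare tax: $1779.54 × 0.017 = $30.25
Vision insurance premium: $161.22
Fitness reimbursement repayment: $30.96
Total deductions = $43.12 + $46.19 + $30.25 + $161.22 + $30.96 = $311.74
Net pay = $1779.54 − $311.74 = $1467.80

$1467.80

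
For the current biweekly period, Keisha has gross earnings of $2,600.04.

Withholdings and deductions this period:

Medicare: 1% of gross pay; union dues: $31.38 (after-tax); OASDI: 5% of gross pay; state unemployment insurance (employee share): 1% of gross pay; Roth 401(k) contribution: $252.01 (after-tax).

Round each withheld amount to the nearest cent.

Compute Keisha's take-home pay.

Medicare: $2,600.04 × 0.01 = $26.00
OASDI: $2,600.04 × 0.05 = $130.00
State unemployment insurance (employee share): $2,600.04 × 0.01 = $26.00
Union dues: $31.38
Roth 401(k) contribution: $252.01
Total deductions = $26.00 + $130.00 + $26.00 + $31.38 + $252.01 = $465.39
Net pay = $2,600.04 − $465.39 = $2,134.65

$2,134.65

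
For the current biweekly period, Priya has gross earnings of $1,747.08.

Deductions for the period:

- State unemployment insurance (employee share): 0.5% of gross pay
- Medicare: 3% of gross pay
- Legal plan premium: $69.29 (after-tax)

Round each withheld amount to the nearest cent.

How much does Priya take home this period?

$1,616.64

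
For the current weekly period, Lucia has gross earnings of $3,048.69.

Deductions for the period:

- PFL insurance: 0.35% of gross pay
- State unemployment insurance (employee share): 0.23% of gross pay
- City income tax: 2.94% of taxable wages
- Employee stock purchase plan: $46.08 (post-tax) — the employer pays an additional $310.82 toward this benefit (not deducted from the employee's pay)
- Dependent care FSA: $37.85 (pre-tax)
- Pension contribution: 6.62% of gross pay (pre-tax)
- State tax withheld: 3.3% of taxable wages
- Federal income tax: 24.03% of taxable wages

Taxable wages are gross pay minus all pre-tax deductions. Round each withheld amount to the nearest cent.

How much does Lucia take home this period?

Pension contribution: $3,048.69 × 0.0662 = $201.82
Dependent care FSA: $37.85
Pre-tax total = $201.82 + $37.85 = $239.67
Taxable wages = $3,048.69 − $239.67 = $2,809.02
City income tax: $2,809.02 × 0.0294 = $82.59
Federal income tax: $2,809.02 × 0.2403 = $675.01
State tax withheld: $2,809.02 × 0.033 = $92.70
PFL insurance: $3,048.69 × 0.0035 = $10.67
State unemployment insurance (employee share): $3,048.69 × 0.0023 = $7.01
Employee stock purchase plan: $46.08
(Employer's $310.82 toward employee stock purchase plan is not withheld from the employee.)
Total deductions = $201.82 + $37.85 + $82.59 + $675.01 + $92.70 + $10.67 + $7.01 + $46.08 = $1,153.73
Net pay = $3,048.69 − $1,153.73 = $1,894.96

$1,894.96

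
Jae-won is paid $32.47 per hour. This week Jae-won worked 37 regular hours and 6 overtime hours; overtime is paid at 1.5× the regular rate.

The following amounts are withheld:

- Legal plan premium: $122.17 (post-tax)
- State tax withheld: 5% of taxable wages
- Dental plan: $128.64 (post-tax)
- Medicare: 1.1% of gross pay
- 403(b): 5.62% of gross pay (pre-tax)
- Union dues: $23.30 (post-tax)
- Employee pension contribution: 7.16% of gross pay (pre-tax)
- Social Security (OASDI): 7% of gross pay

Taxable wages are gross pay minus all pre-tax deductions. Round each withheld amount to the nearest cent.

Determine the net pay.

$842.51

Regular pay: 37 × $32.47 = $1,201.39
Overtime pay: 6 × $32.47 × 1.5 = $292.23
Gross pay = $1,201.39 + $292.23 = $1,493.62
403(b): $1,493.62 × 0.0562 = $83.94
Employee pension contribution: $1,493.62 × 0.0716 = $106.94
Pre-tax total = $83.94 + $106.94 = $190.88
Taxable wages = $1,493.62 − $190.88 = $1,302.74
State tax withheld: $1,302.74 × 0.05 = $65.14
Social Security (OASDI): $1,493.62 × 0.07 = $104.55
Medicare: $1,493.62 × 0.011 = $16.43
Legal plan premium: $122.17
Dental plan: $128.64
Union dues: $23.30
Total deductions = $83.94 + $106.94 + $65.14 + $104.55 + $16.43 + $122.17 + $128.64 + $23.30 = $651.11
Net pay = $1,493.62 − $651.11 = $842.51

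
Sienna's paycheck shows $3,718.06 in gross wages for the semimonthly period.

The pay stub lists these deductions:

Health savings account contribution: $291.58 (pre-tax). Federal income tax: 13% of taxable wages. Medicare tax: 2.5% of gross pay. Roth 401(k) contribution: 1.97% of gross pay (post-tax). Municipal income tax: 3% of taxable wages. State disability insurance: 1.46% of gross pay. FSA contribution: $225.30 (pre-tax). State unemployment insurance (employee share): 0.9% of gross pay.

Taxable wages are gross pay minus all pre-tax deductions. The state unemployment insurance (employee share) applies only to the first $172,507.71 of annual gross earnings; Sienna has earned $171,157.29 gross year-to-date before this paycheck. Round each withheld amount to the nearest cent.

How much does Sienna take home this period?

Health savings account contribution: $291.58
FSA contribution: $225.30
Pre-tax total = $291.58 + $225.30 = $516.88
Taxable wages = $3,718.06 − $516.88 = $3,201.18
Federal income tax: $3,201.18 × 0.13 = $416.15
Municipal income tax: $3,201.18 × 0.03 = $96.04
Medicare tax: $3,718.06 × 0.025 = $92.95
State unemployment insurance (employee share): only $172,507.71 − $171,157.29 = $1,350.42 of this check is subject → $1,350.42 × 0.009 = $12.15
State disability insurance: $3,718.06 × 0.0146 = $54.28
Roth 401(k) contribution: $3,718.06 × 0.0197 = $73.25
Total deductions = $291.58 + $225.30 + $416.15 + $96.04 + $92.95 + $12.15 + $54.28 + $73.25 = $1,261.70
Net pay = $3,718.06 − $1,261.70 = $2,456.36

$2,456.36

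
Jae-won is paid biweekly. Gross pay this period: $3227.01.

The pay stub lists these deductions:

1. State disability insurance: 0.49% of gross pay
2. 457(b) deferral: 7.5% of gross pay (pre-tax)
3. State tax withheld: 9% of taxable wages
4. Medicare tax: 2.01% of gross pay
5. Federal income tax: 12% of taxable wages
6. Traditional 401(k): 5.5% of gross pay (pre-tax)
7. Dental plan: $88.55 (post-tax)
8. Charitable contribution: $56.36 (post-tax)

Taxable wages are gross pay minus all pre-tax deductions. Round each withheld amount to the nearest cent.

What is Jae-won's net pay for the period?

Traditional 401(k): $3227.01 × 0.055 = $177.49
457(b) deferral: $3227.01 × 0.075 = $242.03
Pre-tax total = $177.49 + $242.03 = $419.52
Taxable wages = $3227.01 − $419.52 = $2807.49
Federal income tax: $2807.49 × 0.12 = $336.90
State tax withheld: $2807.49 × 0.09 = $252.67
State disability insurance: $3227.01 × 0.0049 = $15.81
Medicare tax: $3227.01 × 0.0201 = $64.86
Dental plan: $88.55
Charitable contribution: $56.36
Total deductions = $177.49 + $242.03 + $336.90 + $252.67 + $15.81 + $64.86 + $88.55 + $56.36 = $1234.67
Net pay = $3227.01 − $1234.67 = $1992.34

$1992.34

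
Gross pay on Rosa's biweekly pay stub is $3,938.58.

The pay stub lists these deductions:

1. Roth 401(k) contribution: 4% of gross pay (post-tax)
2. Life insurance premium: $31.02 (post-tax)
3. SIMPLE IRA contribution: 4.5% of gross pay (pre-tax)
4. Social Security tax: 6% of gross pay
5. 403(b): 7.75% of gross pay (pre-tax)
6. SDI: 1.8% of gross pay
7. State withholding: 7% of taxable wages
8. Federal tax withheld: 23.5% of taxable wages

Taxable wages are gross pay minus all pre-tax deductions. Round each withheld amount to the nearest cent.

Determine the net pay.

$1,906.23

403(b): $3,938.58 × 0.0775 = $305.24
SIMPLE IRA contribution: $3,938.58 × 0.045 = $177.24
Pre-tax total = $305.24 + $177.24 = $482.48
Taxable wages = $3,938.58 − $482.48 = $3,456.10
State withholding: $3,456.10 × 0.07 = $241.93
Federal tax withheld: $3,456.10 × 0.235 = $812.18
Social Security tax: $3,938.58 × 0.06 = $236.31
SDI: $3,938.58 × 0.018 = $70.89
Life insurance premium: $31.02
Roth 401(k) contribution: $3,938.58 × 0.04 = $157.54
Total deductions = $305.24 + $177.24 + $241.93 + $812.18 + $236.31 + $70.89 + $31.02 + $157.54 = $2,032.35
Net pay = $3,938.58 − $2,032.35 = $1,906.23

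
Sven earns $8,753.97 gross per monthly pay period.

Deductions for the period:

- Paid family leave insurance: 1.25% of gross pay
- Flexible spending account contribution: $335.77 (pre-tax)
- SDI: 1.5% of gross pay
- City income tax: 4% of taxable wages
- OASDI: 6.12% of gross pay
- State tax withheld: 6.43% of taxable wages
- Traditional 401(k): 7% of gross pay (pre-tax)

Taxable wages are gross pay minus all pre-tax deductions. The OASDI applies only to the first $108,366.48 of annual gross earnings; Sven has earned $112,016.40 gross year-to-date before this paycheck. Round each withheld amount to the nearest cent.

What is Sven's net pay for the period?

$6,750.58

Traditional 401(k): $8,753.97 × 0.07 = $612.78
Flexible spending account contribution: $335.77
Pre-tax total = $612.78 + $335.77 = $948.55
Taxable wages = $8,753.97 − $948.55 = $7,805.42
State tax withheld: $7,805.42 × 0.0643 = $501.89
City income tax: $7,805.42 × 0.04 = $312.22
Paid family leave insurance: $8,753.97 × 0.0125 = $109.42
SDI: $8,753.97 × 0.015 = $131.31
OASDI: annual cap $108,366.48 already reached (YTD $112,016.40), so $0.00
Total deductions = $612.78 + $335.77 + $501.89 + $312.22 + $109.42 + $131.31 + $0.00 = $2,003.39
Net pay = $8,753.97 − $2,003.39 = $6,750.58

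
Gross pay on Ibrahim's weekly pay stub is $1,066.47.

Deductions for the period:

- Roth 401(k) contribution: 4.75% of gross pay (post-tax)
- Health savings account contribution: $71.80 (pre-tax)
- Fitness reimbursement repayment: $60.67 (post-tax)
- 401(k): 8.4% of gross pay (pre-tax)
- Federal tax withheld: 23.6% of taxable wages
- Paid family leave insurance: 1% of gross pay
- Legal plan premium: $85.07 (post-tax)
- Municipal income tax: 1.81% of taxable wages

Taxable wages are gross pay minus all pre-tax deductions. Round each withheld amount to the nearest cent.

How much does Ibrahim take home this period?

401(k): $1,066.47 × 0.084 = $89.58
Health savings account contribution: $71.80
Pre-tax total = $89.58 + $71.80 = $161.38
Taxable wages = $1,066.47 − $161.38 = $905.09
Federal tax withheld: $905.09 × 0.236 = $213.60
Municipal income tax: $905.09 × 0.0181 = $16.38
Paid family leave insurance: $1,066.47 × 0.01 = $10.66
Fitness reimbursement repayment: $60.67
Legal plan premium: $85.07
Roth 401(k) contribution: $1,066.47 × 0.0475 = $50.66
Total deductions = $89.58 + $71.80 + $213.60 + $16.38 + $10.66 + $60.67 + $85.07 + $50.66 = $598.42
Net pay = $1,066.47 − $598.42 = $468.05

$468.05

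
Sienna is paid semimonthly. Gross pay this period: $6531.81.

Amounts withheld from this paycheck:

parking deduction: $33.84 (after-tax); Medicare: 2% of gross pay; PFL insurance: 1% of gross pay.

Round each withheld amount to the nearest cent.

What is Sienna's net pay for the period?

$6302.01

PFL insurance: $6531.81 × 0.01 = $65.32
Medicare: $6531.81 × 0.02 = $130.64
Parking deduction: $33.84
Total deductions = $65.32 + $130.64 + $33.84 = $229.80
Net pay = $6531.81 − $229.80 = $6302.01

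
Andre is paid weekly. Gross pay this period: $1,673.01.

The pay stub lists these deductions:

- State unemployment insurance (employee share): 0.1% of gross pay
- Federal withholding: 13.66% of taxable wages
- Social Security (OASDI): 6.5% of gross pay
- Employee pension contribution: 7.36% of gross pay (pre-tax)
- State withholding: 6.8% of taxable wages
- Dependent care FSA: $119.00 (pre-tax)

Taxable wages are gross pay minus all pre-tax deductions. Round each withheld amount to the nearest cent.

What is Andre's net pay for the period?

$1,027.70

Employee pension contribution: $1,673.01 × 0.0736 = $123.13
Dependent care FSA: $119.00
Pre-tax total = $123.13 + $119.00 = $242.13
Taxable wages = $1,673.01 − $242.13 = $1,430.88
State withholding: $1,430.88 × 0.068 = $97.30
Federal withholding: $1,430.88 × 0.1366 = $195.46
Social Security (OASDI): $1,673.01 × 0.065 = $108.75
State unemployment insurance (employee share): $1,673.01 × 0.001 = $1.67
Total deductions = $123.13 + $119.00 + $97.30 + $195.46 + $108.75 + $1.67 = $645.31
Net pay = $1,673.01 − $645.31 = $1,027.70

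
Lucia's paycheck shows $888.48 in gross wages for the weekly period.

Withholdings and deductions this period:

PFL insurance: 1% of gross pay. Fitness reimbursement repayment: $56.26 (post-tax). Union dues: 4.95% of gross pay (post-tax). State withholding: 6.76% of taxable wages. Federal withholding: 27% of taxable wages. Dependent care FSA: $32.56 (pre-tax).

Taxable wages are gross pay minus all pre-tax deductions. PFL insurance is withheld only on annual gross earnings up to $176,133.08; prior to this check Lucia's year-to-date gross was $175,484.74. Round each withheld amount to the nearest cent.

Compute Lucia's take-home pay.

$460.24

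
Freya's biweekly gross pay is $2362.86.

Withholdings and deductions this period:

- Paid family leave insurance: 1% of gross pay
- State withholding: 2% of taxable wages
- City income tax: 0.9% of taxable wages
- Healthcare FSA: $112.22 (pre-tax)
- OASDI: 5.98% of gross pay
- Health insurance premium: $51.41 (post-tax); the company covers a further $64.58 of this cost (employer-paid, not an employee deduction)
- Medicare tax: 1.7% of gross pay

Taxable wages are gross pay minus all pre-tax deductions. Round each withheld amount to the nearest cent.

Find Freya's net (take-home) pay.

$1928.86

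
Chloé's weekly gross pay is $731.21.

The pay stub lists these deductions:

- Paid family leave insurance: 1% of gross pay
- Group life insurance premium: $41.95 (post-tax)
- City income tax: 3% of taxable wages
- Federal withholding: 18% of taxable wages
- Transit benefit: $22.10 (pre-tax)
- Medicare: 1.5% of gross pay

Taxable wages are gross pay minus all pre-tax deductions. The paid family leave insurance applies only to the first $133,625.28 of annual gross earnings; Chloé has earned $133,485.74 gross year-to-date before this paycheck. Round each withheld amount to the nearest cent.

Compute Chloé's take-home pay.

Transit benefit: $22.10
Taxable wages = $731.21 − $22.10 = $709.11
City income tax: $709.11 × 0.03 = $21.27
Federal withholding: $709.11 × 0.18 = $127.64
Paid family leave insurance: only $133,625.28 − $133,485.74 = $139.54 of this check is subject → $139.54 × 0.01 = $1.40
Medicare: $731.21 × 0.015 = $10.97
Group life insurance premium: $41.95
Total deductions = $22.10 + $21.27 + $127.64 + $1.40 + $10.97 + $41.95 = $225.33
Net pay = $731.21 − $225.33 = $505.88

$505.88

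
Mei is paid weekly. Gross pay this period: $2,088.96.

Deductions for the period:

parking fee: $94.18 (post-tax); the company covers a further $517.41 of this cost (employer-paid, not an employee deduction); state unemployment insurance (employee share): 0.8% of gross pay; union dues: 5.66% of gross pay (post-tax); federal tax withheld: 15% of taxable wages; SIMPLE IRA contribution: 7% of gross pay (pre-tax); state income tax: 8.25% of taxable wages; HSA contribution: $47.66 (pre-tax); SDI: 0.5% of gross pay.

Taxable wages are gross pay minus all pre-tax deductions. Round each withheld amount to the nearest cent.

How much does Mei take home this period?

SIMPLE IRA contribution: $2,088.96 × 0.07 = $146.23
HSA contribution: $47.66
Pre-tax total = $146.23 + $47.66 = $193.89
Taxable wages = $2,088.96 − $193.89 = $1,895.07
State income tax: $1,895.07 × 0.0825 = $156.34
Federal tax withheld: $1,895.07 × 0.15 = $284.26
State unemployment insurance (employee share): $2,088.96 × 0.008 = $16.71
SDI: $2,088.96 × 0.005 = $10.44
Union dues: $2,088.96 × 0.0566 = $118.24
Parking fee: $94.18
(Employer's $517.41 toward parking fee is not withheld from the employee.)
Total deductions = $146.23 + $47.66 + $156.34 + $284.26 + $16.71 + $10.44 + $118.24 + $94.18 = $874.06
Net pay = $2,088.96 − $874.06 = $1,214.90

$1,214.90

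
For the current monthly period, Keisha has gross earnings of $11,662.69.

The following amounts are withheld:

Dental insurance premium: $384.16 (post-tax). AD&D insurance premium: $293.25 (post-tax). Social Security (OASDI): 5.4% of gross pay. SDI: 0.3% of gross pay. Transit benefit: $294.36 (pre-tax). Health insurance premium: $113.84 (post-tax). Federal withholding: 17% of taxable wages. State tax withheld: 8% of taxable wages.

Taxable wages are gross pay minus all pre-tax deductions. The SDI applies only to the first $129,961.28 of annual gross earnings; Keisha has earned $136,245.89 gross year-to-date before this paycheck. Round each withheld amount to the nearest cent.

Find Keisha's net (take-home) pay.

Transit benefit: $294.36
Taxable wages = $11,662.69 − $294.36 = $11,368.33
Federal withholding: $11,368.33 × 0.17 = $1,932.62
State tax withheld: $11,368.33 × 0.08 = $909.47
SDI: annual cap $129,961.28 already reached (YTD $136,245.89), so $0.00
Social Security (OASDI): $11,662.69 × 0.054 = $629.79
Health insurance premium: $113.84
Dental insurance premium: $384.16
AD&D insurance premium: $293.25
Total deductions = $294.36 + $1,932.62 + $909.47 + $0.00 + $629.79 + $113.84 + $384.16 + $293.25 = $4,557.49
Net pay = $11,662.69 − $4,557.49 = $7,105.20

$7,105.20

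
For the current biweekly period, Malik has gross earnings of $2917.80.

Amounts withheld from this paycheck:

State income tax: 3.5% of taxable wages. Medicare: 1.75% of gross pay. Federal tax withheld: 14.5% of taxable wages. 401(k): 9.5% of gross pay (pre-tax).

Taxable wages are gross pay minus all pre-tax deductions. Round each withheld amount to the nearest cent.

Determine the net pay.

$2114.24

401(k): $2917.80 × 0.095 = $277.19
Taxable wages = $2917.80 − $277.19 = $2640.61
State income tax: $2640.61 × 0.035 = $92.42
Federal tax withheld: $2640.61 × 0.145 = $382.89
Medicare: $2917.80 × 0.0175 = $51.06
Total deductions = $277.19 + $92.42 + $382.89 + $51.06 = $803.56
Net pay = $2917.80 − $803.56 = $2114.24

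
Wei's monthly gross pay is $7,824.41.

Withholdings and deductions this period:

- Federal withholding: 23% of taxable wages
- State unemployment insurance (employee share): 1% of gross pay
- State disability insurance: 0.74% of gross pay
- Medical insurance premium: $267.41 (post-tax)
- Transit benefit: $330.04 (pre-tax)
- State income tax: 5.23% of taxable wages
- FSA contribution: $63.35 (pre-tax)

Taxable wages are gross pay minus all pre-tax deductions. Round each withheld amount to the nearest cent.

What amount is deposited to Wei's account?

FSA contribution: $63.35
Transit benefit: $330.04
Pre-tax total = $63.35 + $330.04 = $393.39
Taxable wages = $7,824.41 − $393.39 = $7,431.02
Federal withholding: $7,431.02 × 0.23 = $1,709.13
State income tax: $7,431.02 × 0.0523 = $388.64
State unemployment insurance (employee share): $7,824.41 × 0.01 = $78.24
State disability insurance: $7,824.41 × 0.0074 = $57.90
Medical insurance premium: $267.41
Total deductions = $63.35 + $330.04 + $1,709.13 + $388.64 + $78.24 + $57.90 + $267.41 = $2,894.71
Net pay = $7,824.41 − $2,894.71 = $4,929.70

$4,929.70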